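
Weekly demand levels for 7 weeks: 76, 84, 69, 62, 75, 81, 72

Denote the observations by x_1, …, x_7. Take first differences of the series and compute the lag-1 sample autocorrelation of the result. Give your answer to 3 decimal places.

-0.136

First differences Δx: 8, -15, -7, 13, 6, -9
Mean of differences = -0.6667
Numerator Σ(Δx_t−Δx̄)(Δx_{t+1}−Δx̄) = -84.4444
Denominator Σ(Δx_t−Δx̄)² = 621.3333
r_1(Δx) = -84.4444 / 621.3333 = -0.136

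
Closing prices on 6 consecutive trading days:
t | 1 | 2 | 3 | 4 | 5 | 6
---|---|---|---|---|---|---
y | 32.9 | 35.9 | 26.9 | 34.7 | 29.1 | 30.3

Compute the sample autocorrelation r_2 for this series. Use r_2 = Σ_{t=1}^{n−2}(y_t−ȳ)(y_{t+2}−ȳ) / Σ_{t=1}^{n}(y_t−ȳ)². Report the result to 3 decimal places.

0.251

Mean ȳ = (32.9 + 35.9 + 26.9 + 34.7 + 29.1 + 30.3)/6 = 31.6333
Deviations from mean: 1.2667, 4.2667, -4.7333, 3.0667, -2.5333, -1.3333
Numerator Σ_{t=1}^{4}(y_t−ȳ)(y_{t+2}−ȳ) = 14.9911
Denominator Σ(y_t−ȳ)² = 59.8133
r_2 = 14.9911 / 59.8133 = 0.251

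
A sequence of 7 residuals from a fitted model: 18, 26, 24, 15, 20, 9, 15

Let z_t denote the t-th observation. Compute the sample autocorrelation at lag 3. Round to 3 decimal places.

Mean z̄ = (18 + 26 + 24 + 15 + 20 + 9 + 15)/7 = 18.1429
Deviations from mean: -0.1429, 7.8571, 5.8571, -3.1429, 1.8571, -9.1429, -3.1429
Numerator Σ_{t=1}^{4}(z_t−z̄)(z_{t+3}−z̄) = -28.6327
Denominator Σ(z_t−z̄)² = 202.8571
r_3 = -28.6327 / 202.8571 = -0.141

-0.141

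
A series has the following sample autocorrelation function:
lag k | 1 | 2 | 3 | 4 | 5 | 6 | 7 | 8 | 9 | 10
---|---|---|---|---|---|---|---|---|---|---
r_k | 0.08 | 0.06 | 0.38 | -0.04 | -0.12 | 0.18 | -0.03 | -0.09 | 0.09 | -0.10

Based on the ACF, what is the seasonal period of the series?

The largest autocorrelation is r_3 = 0.38, with a weaker echo at lag 6 (0.18); the remaining lags stay at or below 0.09.
The dominant spike at lag 3 indicates a seasonal period of 3.

3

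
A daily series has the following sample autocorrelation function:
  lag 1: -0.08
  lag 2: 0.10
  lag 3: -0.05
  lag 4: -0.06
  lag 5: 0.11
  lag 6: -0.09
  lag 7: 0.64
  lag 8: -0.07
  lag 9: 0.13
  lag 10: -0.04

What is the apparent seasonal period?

The largest autocorrelation is r_7 = 0.64; the remaining lags stay at or below 0.13.
The dominant spike at lag 7 indicates a seasonal period of 7.

7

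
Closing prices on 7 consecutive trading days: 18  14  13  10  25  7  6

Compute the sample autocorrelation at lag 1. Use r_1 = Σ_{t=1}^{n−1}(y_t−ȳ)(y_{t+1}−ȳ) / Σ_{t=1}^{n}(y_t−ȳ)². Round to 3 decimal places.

Mean ȳ = (18 + 14 + 13 + 10 + 25 + 7 + 6)/7 = 13.2857
Deviations from mean: 4.7143, 0.7143, -0.2857, -3.2857, 11.7143, -6.2857, -7.2857
Σ(y_t−ȳ)(y_{t+1}−ȳ) = (3.3673) + (-0.2041) + (0.9388) + (-38.4898) + (-73.6327) + (45.7959) = -62.2245
Denominator Σ(y_t−ȳ)² = 263.4286
r_1 = -62.2245 / 263.4286 = -0.236

-0.236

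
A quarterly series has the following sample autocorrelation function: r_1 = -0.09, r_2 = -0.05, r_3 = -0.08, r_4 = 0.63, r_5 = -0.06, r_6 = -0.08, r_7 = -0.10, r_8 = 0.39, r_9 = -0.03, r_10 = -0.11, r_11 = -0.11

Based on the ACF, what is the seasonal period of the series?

4

The largest autocorrelation is r_4 = 0.63, with a weaker echo at lag 8 (0.39); the remaining lags stay at or below -0.03.
The dominant spike at lag 4 indicates a seasonal period of 4.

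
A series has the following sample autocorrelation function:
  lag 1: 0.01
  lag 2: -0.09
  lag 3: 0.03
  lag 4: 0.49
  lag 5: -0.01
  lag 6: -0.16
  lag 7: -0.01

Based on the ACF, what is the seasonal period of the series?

The largest autocorrelation is r_4 = 0.49; the remaining lags stay at or below 0.03.
The dominant spike at lag 4 indicates a seasonal period of 4.

4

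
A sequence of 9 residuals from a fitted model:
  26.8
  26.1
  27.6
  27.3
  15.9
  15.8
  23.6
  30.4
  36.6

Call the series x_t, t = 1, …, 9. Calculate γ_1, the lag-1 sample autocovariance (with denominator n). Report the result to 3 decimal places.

16.217

Mean x̄ = (26.8 + 26.1 + 27.6 + 27.3 + 15.9 + 15.8 + 23.6 + 30.4 + 36.6)/9 = 25.5667
Σ_{t=1}^{8}(x_t−x̄)(x_{t+1}−x̄) = 145.9522
γ_1 = 145.9522 / 9 = 16.217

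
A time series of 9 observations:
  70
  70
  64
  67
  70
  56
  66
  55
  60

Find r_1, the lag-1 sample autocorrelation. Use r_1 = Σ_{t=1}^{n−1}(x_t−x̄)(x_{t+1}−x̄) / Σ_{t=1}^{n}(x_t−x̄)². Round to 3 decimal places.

Mean x̄ = (70 + 70 + 64 + 67 + 70 + 56 + 66 + 55 + 60)/9 = 64.2222
Numerator Σ_{t=1}^{8}(x_t−x̄)(x_{t+1}−x̄) = 7.9506
Denominator Σ(x_t−x̄)² = 281.5556
r_1 = 7.9506 / 281.5556 = 0.028

0.028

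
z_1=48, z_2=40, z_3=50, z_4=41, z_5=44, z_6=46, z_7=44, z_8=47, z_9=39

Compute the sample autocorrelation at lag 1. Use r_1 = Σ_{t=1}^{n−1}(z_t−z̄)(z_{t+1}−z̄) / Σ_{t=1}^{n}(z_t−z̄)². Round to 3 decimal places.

-0.653

Mean z̄ = (48 + 40 + 50 + 41 + 44 + 46 + 44 + 47 + 39)/9 = 44.3333
Numerator Σ_{t=1}^{8}(z_t−z̄)(z_{t+1}−z̄) = -74.4444
Denominator Σ(z_t−z̄)² = 114.0000
r_1 = -74.4444 / 114.0000 = -0.653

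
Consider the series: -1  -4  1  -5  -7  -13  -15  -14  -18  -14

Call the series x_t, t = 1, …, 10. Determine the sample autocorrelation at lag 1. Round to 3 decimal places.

Mean x̄ = (-1 − 4 + 1 − 5 − 7 − 13 − 15 − 14 − 18 − 14)/10 = -9.0000
Numerator Σ_{t=1}^{9}(x_t−x̄)(x_{t+1}−x̄) = 274.0000
Denominator Σ(x_t−x̄)² = 392.0000
r_1 = 274.0000 / 392.0000 = 0.699

0.699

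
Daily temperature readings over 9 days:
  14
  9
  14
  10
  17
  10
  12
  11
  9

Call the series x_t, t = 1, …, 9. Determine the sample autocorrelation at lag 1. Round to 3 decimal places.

-0.559

Mean x̄ = (14 + 9 + 14 + 10 + 17 + 10 + 12 + 11 + 9)/9 = 11.7778
Numerator Σ_{t=1}^{8}(x_t−x̄)(x_{t+1}−x̄) = -33.2716
Denominator Σ(x_t−x̄)² = 59.5556
r_1 = -33.2716 / 59.5556 = -0.559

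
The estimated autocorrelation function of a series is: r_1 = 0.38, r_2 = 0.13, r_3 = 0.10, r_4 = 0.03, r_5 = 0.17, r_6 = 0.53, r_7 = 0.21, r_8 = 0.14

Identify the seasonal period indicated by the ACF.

6

The largest autocorrelation is r_6 = 0.53; the remaining lags stay at or below 0.38. The elevated value at lag 1 (0.38), dropping to 0.13 at lag 2, reflects decaying short-term dependence rather than seasonality.
The dominant spike at lag 6 indicates a seasonal period of 6.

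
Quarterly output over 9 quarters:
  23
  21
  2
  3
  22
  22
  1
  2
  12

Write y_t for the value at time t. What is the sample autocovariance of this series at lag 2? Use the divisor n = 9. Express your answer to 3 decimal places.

-65.667

Mean ȳ = (23 + 21 + 2 + 3 + 22 + 22 + 1 + 2 + 12)/9 = 12.0000
Σ_{t=1}^{7}(y_t−ȳ)(y_{t+2}−ȳ) = -591.0000
γ_2 = -591.0000 / 9 = -65.667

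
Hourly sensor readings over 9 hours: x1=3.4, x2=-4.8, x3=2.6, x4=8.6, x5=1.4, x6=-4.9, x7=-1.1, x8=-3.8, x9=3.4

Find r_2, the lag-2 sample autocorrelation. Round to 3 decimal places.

-0.372

Mean x̄ = (3.4 − 4.8 + 2.6 + 8.6 + 1.4 − 4.9 − 1.1 − 3.8 + 3.4)/9 = 0.5333
Σ(x_t−x̄)(x_{t+2}−x̄) = (5.9244) + (-43.0222) + (1.7911) + (-43.8289) + (-1.4156) + (23.5444) + (-4.6822) = -61.6889
Denominator Σ(x_t−x̄)² = 165.9400
r_2 = -61.6889 / 165.9400 = -0.372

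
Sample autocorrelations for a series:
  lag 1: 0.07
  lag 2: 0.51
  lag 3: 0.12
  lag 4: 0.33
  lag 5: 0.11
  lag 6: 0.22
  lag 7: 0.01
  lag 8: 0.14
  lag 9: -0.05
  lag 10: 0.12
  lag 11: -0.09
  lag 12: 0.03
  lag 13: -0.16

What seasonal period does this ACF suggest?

The largest autocorrelation is r_2 = 0.51, with weaker echoes at lags 4 (0.33) and 6 (0.22); the remaining lags stay at or below 0.14.
The dominant spike at lag 2 indicates a seasonal period of 2.

2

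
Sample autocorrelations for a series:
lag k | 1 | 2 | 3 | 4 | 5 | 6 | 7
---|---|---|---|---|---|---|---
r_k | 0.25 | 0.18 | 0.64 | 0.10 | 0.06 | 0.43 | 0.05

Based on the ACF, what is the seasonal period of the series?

The largest autocorrelation is r_3 = 0.64, with a weaker echo at lag 6 (0.43); the remaining lags stay at or below 0.25. The elevated value at lag 1 (0.25), dropping to 0.18 at lag 2, reflects decaying short-term dependence rather than seasonality.
The dominant spike at lag 3 indicates a seasonal period of 3.

3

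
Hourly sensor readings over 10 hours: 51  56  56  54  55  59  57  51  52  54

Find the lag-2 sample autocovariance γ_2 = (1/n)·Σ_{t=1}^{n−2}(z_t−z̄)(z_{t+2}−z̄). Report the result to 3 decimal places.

-2.650

Mean z̄ = (51 + 56 + 56 + 54 + 55 + 59 + 57 + 51 + 52 + 54)/10 = 54.5000
Σ_{t=1}^{8}(z_t−z̄)(z_{t+2}−z̄) = -26.5000
γ_2 = -26.5000 / 10 = -2.650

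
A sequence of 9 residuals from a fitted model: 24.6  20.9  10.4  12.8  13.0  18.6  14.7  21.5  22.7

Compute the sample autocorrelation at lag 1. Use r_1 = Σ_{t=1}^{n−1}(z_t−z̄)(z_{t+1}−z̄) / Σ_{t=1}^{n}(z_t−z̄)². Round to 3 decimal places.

0.281

Mean z̄ = (24.6 + 20.9 + 10.4 + 12.8 + 13.0 + 18.6 + 14.7 + 21.5 + 22.7)/9 = 17.6889
Numerator Σ_{t=1}^{8}(z_t−z̄)(z_{t+1}−z̄) = 58.0565
Denominator Σ(z_t−z̄)² = 206.4889
r_1 = 58.0565 / 206.4889 = 0.281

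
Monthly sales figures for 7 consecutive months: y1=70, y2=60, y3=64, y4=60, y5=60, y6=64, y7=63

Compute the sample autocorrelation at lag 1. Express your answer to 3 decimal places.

-0.269

Mean ȳ = (70 + 60 + 64 + 60 + 60 + 64 + 63)/7 = 63.0000
Deviations from mean: 7.0000, -3.0000, 1.0000, -3.0000, -3.0000, 1.0000, 0.0000
Numerator Σ_{t=1}^{6}(y_t−ȳ)(y_{t+1}−ȳ) = -21.0000
Denominator Σ(y_t−ȳ)² = 78.0000
r_1 = -21.0000 / 78.0000 = -0.269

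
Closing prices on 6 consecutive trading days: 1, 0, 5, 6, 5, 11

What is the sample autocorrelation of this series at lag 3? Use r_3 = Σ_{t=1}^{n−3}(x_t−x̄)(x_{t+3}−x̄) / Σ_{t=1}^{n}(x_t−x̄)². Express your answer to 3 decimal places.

-0.056

Mean x̄ = (1 + 0 + 5 + 6 + 5 + 11)/6 = 4.6667
Numerator Σ_{t=1}^{3}(x_t−x̄)(x_{t+3}−x̄) = -4.3333
Denominator Σ(x_t−x̄)² = 77.3333
r_3 = -4.3333 / 77.3333 = -0.056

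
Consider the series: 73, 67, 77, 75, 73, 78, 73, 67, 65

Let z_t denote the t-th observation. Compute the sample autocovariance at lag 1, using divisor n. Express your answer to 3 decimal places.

3.333

Mean z̄ = (73 + 67 + 77 + 75 + 73 + 78 + 73 + 67 + 65)/9 = 72.0000
Σ_{t=1}^{8}(z_t−z̄)(z_{t+1}−z̄) = 30.0000
γ_1 = 30.0000 / 9 = 3.333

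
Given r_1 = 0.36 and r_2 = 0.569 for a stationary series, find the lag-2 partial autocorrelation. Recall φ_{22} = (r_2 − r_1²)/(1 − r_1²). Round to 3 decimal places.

0.505

φ_{22} = (r_2 − r_1²) / (1 − r_1²)
r_1² = (0.36)² = 0.1296
Numerator = 0.569 − 0.1296 = 0.4394; denominator = 1 − 0.1296 = 0.8704
φ_{22} = 0.4394 / 0.8704 = 0.505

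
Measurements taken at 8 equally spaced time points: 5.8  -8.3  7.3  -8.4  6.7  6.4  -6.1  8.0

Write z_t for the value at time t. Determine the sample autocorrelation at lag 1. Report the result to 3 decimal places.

Mean z̄ = (5.8 − 8.3 + 7.3 − 8.4 + 6.7 + 6.4 − 6.1 + 8.0)/8 = 1.4250
Deviations from mean: 4.3750, -9.7250, 5.8750, -9.8250, 5.2750, 4.9750, -7.5250, 6.5750
Numerator Σ_{t=1}^{7}(z_t−z̄)(z_{t+1}−z̄) = -269.9006
Denominator Σ(z_t−z̄)² = 397.1950
r_1 = -269.9006 / 397.1950 = -0.680

-0.680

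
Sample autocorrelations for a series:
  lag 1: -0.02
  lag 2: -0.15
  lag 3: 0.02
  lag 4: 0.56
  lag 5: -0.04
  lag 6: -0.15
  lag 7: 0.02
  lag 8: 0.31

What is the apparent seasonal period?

The largest autocorrelation is r_4 = 0.56, with a weaker echo at lag 8 (0.31); the remaining lags stay at or below 0.02.
The dominant spike at lag 4 indicates a seasonal period of 4.

4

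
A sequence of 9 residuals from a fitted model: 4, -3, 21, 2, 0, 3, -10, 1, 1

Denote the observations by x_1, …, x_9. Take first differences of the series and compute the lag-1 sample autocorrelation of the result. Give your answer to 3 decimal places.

First differences Δx: -7, 24, -19, -2, 3, -13, 11, 0
Mean of differences = -0.3750
Numerator Σ(Δx_t−Δx̄)(Δx_{t+1}−Δx̄) = -772.6406
Denominator Σ(Δx_t−Δx̄)² = 1287.8750
r_1(Δx) = -772.6406 / 1287.8750 = -0.600

-0.600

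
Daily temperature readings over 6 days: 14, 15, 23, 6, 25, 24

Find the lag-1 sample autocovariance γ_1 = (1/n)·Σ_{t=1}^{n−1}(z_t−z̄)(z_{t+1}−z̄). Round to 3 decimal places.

Mean z̄ = (14 + 15 + 23 + 6 + 25 + 24)/6 = 17.8333
Deviations: -3.8333, -2.8333, 5.1667, -11.8333, 7.1667, 6.1667
Σ_{t=1}^{5}(z_t−z̄)(z_{t+1}−z̄) = -105.5278
γ_1 = -105.5278 / 6 = -17.588

-17.588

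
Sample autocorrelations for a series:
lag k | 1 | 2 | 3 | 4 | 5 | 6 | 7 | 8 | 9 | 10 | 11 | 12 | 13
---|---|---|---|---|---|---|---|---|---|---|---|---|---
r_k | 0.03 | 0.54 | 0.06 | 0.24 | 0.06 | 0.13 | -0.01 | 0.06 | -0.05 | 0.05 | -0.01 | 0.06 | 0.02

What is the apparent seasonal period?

The largest autocorrelation is r_2 = 0.54, with a weaker echo at lag 4 (0.24); the remaining lags stay at or below 0.13.
The dominant spike at lag 2 indicates a seasonal period of 2.

2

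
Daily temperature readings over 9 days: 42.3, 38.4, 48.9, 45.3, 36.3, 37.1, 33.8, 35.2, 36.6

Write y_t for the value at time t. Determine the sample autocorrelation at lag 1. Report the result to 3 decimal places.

Mean ȳ = (42.3 + 38.4 + 48.9 + 45.3 + 36.3 + 37.1 + 33.8 + 35.2 + 36.6)/9 = 39.3222
Numerator Σ_{t=1}^{8}(y_t−ȳ)(y_{t+1}−ȳ) = 80.5817
Denominator Σ(y_t−ȳ)² = 206.1556
r_1 = 80.5817 / 206.1556 = 0.391

0.391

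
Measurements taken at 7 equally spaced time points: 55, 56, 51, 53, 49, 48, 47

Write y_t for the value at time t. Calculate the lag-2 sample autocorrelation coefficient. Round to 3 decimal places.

0.161

Mean ȳ = (55 + 56 + 51 + 53 + 49 + 48 + 47)/7 = 51.2857
Deviations from mean: 3.7143, 4.7143, -0.2857, 1.7143, -2.2857, -3.2857, -4.2857
Numerator Σ_{t=1}^{5}(y_t−ȳ)(y_{t+2}−ȳ) = 11.8367
Denominator Σ(y_t−ȳ)² = 73.4286
r_2 = 11.8367 / 73.4286 = 0.161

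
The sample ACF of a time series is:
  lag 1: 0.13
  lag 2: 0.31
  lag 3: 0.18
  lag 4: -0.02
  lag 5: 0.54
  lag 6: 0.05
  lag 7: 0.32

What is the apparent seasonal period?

5

The largest autocorrelation is r_5 = 0.54; the remaining lags stay at or below 0.32.
The dominant spike at lag 5 indicates a seasonal period of 5.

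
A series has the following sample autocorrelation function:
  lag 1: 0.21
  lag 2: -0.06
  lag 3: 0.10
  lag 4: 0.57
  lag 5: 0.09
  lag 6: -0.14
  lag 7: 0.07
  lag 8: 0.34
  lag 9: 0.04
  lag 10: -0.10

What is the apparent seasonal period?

The largest autocorrelation is r_4 = 0.57, with a weaker echo at lag 8 (0.34); the remaining lags stay at or below 0.21.
The dominant spike at lag 4 indicates a seasonal period of 4.

4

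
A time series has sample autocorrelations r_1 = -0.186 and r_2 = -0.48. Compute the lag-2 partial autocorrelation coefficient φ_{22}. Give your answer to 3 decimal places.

φ_{22} = (r_2 − r_1²) / (1 − r_1²)
r_1² = (-0.186)² = 0.034596
Numerator = -0.48 − 0.0346 = -0.5146; denominator = 1 − 0.0346 = 0.9654
φ_{22} = -0.5146 / 0.9654 = -0.533

-0.533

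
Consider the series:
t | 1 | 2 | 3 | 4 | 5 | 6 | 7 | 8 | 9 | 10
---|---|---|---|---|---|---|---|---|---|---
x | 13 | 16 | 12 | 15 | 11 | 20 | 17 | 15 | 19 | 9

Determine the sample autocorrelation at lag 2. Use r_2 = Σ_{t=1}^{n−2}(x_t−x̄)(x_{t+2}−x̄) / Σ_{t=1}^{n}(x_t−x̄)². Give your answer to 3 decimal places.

0.162

Mean x̄ = (13 + 16 + 12 + 15 + 11 + 20 + 17 + 15 + 19 + 9)/10 = 14.7000
Numerator Σ_{t=1}^{8}(x_t−x̄)(x_{t+2}−x̄) = 17.8200
Denominator Σ(x_t−x̄)² = 110.1000
r_2 = 17.8200 / 110.1000 = 0.162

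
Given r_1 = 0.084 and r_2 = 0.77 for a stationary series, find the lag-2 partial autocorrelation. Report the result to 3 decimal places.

0.768

φ_{22} = (r_2 − r_1²) / (1 − r_1²)
r_1² = (0.084)² = 0.007056
Numerator = 0.77 − 0.0071 = 0.7629; denominator = 1 − 0.0071 = 0.9929
φ_{22} = 0.7629 / 0.9929 = 0.768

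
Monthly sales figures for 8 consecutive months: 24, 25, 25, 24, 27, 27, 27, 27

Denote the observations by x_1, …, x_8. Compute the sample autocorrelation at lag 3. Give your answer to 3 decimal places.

Mean x̄ = (24 + 25 + 25 + 24 + 27 + 27 + 27 + 27)/8 = 25.7500
Deviations from mean: -1.7500, -0.7500, -0.7500, -1.7500, 1.2500, 1.2500, 1.2500, 1.2500
Σ(x_t−x̄)(x_{t+3}−x̄) = (3.0625) + (-0.9375) + (-0.9375) + (-2.1875) + (1.5625) = 0.5625
Denominator Σ(x_t−x̄)² = 13.5000
r_3 = 0.5625 / 13.5000 = 0.042

0.042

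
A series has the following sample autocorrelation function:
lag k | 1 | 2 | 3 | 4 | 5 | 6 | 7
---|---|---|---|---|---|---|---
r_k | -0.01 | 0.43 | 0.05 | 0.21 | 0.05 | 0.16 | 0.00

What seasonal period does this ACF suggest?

The largest autocorrelation is r_2 = 0.43, with weaker echoes at lags 4 (0.21) and 6 (0.16); the remaining lags stay at or below 0.05.
The dominant spike at lag 2 indicates a seasonal period of 2.

2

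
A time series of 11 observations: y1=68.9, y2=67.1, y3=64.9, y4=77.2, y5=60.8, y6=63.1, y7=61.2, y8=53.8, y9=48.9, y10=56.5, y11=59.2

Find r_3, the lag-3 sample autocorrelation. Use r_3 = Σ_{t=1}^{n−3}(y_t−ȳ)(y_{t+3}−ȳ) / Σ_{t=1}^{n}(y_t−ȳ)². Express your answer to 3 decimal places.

0.190

Mean ȳ = (68.9 + 67.1 + 64.9 + 77.2 + 60.8 + 63.1 + 61.2 + 53.8 + 48.9 + 56.5 + 59.2)/11 = 61.9636
Numerator Σ_{t=1}^{8}(y_t−ȳ)(y_{t+3}−ȳ) = 112.7979
Denominator Σ(y_t−ȳ)² = 593.2855
r_3 = 112.7979 / 593.2855 = 0.190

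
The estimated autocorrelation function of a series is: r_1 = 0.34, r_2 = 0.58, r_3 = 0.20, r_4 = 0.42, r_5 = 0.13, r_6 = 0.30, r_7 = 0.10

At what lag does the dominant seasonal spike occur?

2

The largest autocorrelation is r_2 = 0.58, with a weaker echo at lag 4 (0.42); the remaining lags stay at or below 0.34.
The dominant spike at lag 2 indicates a seasonal period of 2.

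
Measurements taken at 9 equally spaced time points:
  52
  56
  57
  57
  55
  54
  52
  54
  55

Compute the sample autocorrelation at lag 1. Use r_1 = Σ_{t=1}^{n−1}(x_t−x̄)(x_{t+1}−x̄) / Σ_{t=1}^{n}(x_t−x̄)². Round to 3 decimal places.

Mean x̄ = (52 + 56 + 57 + 57 + 55 + 54 + 52 + 54 + 55)/9 = 54.6667
Numerator Σ_{t=1}^{8}(x_t−x̄)(x_{t+1}−x̄) = 8.8889
Denominator Σ(x_t−x̄)² = 28.0000
r_1 = 8.8889 / 28.0000 = 0.317

0.317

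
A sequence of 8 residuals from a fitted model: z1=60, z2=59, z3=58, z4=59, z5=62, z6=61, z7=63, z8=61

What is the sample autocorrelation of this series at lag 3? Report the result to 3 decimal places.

-0.292

Mean z̄ = (60 + 59 + 58 + 59 + 62 + 61 + 63 + 61)/8 = 60.3750
Deviations from mean: -0.3750, -1.3750, -2.3750, -1.3750, 1.6250, 0.6250, 2.6250, 0.6250
Σ(z_t−z̄)(z_{t+3}−z̄) = (0.5156) + (-2.2344) + (-1.4844) + (-3.6094) + (1.0156) = -5.7969
Denominator Σ(z_t−z̄)² = 19.8750
r_3 = -5.7969 / 19.8750 = -0.292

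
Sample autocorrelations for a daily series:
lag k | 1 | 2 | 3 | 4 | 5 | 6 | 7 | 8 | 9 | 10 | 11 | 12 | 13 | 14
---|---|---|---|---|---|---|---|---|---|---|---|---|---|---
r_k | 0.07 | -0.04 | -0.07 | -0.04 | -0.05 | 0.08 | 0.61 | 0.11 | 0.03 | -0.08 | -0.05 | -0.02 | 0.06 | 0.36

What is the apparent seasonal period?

The largest autocorrelation is r_7 = 0.61, with a weaker echo at lag 14 (0.36); the remaining lags stay at or below 0.11.
The dominant spike at lag 7 indicates a seasonal period of 7.

7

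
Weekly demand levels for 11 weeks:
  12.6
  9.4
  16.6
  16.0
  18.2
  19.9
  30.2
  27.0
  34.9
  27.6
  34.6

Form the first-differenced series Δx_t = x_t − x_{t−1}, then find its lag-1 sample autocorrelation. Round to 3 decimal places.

-0.724

First differences Δx: -3.2, 7.2, -0.6, 2.2, 1.7, 10.3, -3.2, 7.9, -7.3, 7.0
Mean of differences = 2.2000
Numerator Σ(Δx_t−Δx̄)(Δx_{t+1}−Δx̄) = -219.3200
Denominator Σ(Δx_t−Δx̄)² = 302.8000
r_1(Δx) = -219.3200 / 302.8000 = -0.724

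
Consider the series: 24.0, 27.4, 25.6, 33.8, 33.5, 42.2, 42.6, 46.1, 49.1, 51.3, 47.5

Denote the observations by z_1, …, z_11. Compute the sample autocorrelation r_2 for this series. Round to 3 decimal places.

0.534

Mean z̄ = (24.0 + 27.4 + 25.6 + 33.8 + 33.5 + 42.2 + 42.6 + 46.1 + 49.1 + 51.3 + 47.5)/11 = 38.4636
Numerator Σ_{t=1}^{9}(z_t−z̄)(z_{t+2}−z̄) = 530.2110
Denominator Σ(z_t−z̄)² = 992.4055
r_2 = 530.2110 / 992.4055 = 0.534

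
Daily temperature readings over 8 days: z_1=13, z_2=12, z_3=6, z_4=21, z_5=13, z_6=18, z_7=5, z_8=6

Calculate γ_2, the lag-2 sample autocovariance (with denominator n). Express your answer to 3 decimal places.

Mean z̄ = (13 + 12 + 6 + 21 + 13 + 18 + 5 + 6)/8 = 11.7500
Σ_{t=1}^{6}(z_t−z̄)(z_{t+2}−z̄) = 1.3750
γ_2 = 1.3750 / 8 = 0.172

0.172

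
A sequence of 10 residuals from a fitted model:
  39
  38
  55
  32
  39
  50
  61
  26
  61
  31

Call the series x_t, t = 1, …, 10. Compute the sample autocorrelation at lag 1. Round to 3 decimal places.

-0.594

Mean x̄ = (39 + 38 + 55 + 32 + 39 + 50 + 61 + 26 + 61 + 31)/10 = 43.2000
Numerator Σ_{t=1}^{9}(x_t−x̄)(x_{t+1}−x̄) = -861.6400
Denominator Σ(x_t−x̄)² = 1451.6000
r_1 = -861.6400 / 1451.6000 = -0.594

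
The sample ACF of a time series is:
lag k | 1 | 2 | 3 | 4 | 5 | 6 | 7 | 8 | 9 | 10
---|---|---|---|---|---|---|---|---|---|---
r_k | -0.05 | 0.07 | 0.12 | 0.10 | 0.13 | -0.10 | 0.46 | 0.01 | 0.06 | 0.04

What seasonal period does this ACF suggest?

The largest autocorrelation is r_7 = 0.46; the remaining lags stay at or below 0.13.
The dominant spike at lag 7 indicates a seasonal period of 7.

7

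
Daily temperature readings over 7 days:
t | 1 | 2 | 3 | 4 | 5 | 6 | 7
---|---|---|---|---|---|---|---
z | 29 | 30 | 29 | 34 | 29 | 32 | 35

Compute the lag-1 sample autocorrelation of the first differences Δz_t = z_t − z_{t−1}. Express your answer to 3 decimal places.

-0.625

First differences Δz: 1, -1, 5, -5, 3, 3
Mean of differences = 1.0000
Numerator Σ(Δz_t−Δz̄)(Δz_{t+1}−Δz̄) = -40.0000
Denominator Σ(Δz_t−Δz̄)² = 64.0000
r_1(Δz) = -40.0000 / 64.0000 = -0.625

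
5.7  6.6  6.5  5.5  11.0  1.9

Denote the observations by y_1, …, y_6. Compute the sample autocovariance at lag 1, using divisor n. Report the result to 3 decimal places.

Mean ȳ = (5.7 + 6.6 + 6.5 + 5.5 + 11.0 + 1.9)/6 = 6.2000
Deviations: -0.5000, 0.4000, 0.3000, -0.7000, 4.8000, -4.3000
Σ_{t=1}^{5}(y_t−ȳ)(y_{t+1}−ȳ) = -24.2900
γ_1 = -24.2900 / 6 = -4.048

-4.048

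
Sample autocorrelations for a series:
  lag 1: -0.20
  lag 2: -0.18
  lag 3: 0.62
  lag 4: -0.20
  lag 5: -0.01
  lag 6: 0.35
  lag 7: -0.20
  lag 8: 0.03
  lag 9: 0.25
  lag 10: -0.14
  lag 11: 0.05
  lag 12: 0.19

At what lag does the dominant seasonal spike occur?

3

The largest autocorrelation is r_3 = 0.62, with weaker echoes at lags 6 (0.35), 9 (0.25) and 12 (0.19); the remaining lags stay at or below 0.05.
The dominant spike at lag 3 indicates a seasonal period of 3.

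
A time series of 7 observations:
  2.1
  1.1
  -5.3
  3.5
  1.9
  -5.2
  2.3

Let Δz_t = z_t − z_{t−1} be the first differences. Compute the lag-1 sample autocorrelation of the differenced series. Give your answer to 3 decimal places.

-0.462

First differences Δz: -1.0, -6.4, 8.8, -1.6, -7.1, 7.5
Mean of differences = 0.0333
Numerator Σ(Δz_t−Δz̄)(Δz_{t+1}−Δz̄) = -105.6811
Denominator Σ(Δz_t−Δz̄)² = 228.6133
r_1(Δz) = -105.6811 / 228.6133 = -0.462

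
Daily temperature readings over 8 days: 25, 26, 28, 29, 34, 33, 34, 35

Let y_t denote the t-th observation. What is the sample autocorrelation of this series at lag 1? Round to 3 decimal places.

0.616

Mean ȳ = (25 + 26 + 28 + 29 + 34 + 33 + 34 + 35)/8 = 30.5000
Deviations from mean: -5.5000, -4.5000, -2.5000, -1.5000, 3.5000, 2.5000, 3.5000, 4.5000
Σ(y_t−ȳ)(y_{t+1}−ȳ) = (24.7500) + (11.2500) + (3.7500) + (-5.2500) + (8.7500) + (8.7500) + (15.7500) = 67.7500
Denominator Σ(y_t−ȳ)² = 110.0000
r_1 = 67.7500 / 110.0000 = 0.616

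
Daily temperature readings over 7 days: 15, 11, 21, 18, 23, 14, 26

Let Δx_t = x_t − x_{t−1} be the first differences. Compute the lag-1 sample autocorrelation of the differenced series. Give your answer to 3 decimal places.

First differences Δx: -4, 10, -3, 5, -9, 12
Mean of differences = 1.8333
Numerator Σ(Δx_t−Δx̄)(Δx_{t+1}−Δx̄) = -246.8611
Denominator Σ(Δx_t−Δx̄)² = 354.8333
r_1(Δx) = -246.8611 / 354.8333 = -0.696

-0.696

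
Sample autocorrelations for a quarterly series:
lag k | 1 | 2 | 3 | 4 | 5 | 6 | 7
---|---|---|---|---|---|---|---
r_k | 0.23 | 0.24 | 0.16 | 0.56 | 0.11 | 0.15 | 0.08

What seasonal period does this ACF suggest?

The largest autocorrelation is r_4 = 0.56; the remaining lags stay at or below 0.24.
The dominant spike at lag 4 indicates a seasonal period of 4.

4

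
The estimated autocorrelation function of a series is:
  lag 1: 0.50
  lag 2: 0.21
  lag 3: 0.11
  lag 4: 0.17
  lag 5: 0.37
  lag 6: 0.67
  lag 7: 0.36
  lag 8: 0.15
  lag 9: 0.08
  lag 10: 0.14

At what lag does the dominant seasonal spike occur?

6

The largest autocorrelation is r_6 = 0.67; the remaining lags stay at or below 0.50. The elevated value at lag 1 (0.50), dropping to 0.21 at lag 2, reflects decaying short-term dependence rather than seasonality.
The dominant spike at lag 6 indicates a seasonal period of 6.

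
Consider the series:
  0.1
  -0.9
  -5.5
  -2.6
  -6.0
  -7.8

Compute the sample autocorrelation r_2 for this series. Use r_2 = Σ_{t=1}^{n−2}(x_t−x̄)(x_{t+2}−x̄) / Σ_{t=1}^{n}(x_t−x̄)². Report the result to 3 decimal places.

-0.086

Mean x̄ = (0.1 − 0.9 − 5.5 − 2.6 − 6.0 − 7.8)/6 = -3.7833
Deviations from mean: 3.8833, 2.8833, -1.7167, 1.1833, -2.2167, -4.0167
Numerator Σ_{t=1}^{4}(x_t−x̄)(x_{t+2}−x̄) = -4.2022
Denominator Σ(x_t−x̄)² = 48.7883
r_2 = -4.2022 / 48.7883 = -0.086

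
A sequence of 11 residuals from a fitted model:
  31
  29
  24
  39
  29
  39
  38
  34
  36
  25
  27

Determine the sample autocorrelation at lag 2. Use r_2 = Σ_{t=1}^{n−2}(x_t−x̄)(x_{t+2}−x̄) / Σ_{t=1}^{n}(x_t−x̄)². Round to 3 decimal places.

0.152

Mean x̄ = (31 + 29 + 24 + 39 + 29 + 39 + 38 + 34 + 36 + 25 + 27)/11 = 31.9091
Numerator Σ_{t=1}^{9}(x_t−x̄)(x_{t+2}−x̄) = 47.3471
Denominator Σ(x_t−x̄)² = 310.9091
r_2 = 47.3471 / 310.9091 = 0.152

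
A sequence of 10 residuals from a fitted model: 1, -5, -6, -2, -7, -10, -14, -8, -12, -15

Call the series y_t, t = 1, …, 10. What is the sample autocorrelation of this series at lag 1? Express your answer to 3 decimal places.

0.378

Mean ȳ = (1 − 5 − 6 − 2 − 7 − 10 − 14 − 8 − 12 − 15)/10 = -7.8000
Numerator Σ_{t=1}^{9}(y_t−ȳ)(y_{t+1}−ȳ) = 88.9600
Denominator Σ(y_t−ȳ)² = 235.6000
r_1 = 88.9600 / 235.6000 = 0.378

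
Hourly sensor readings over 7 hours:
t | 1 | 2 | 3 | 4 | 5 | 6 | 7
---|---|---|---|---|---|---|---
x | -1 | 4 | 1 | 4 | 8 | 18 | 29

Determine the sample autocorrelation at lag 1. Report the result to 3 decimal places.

0.440

Mean x̄ = (-1 + 4 + 1 + 4 + 8 + 18 + 29)/7 = 9.0000
Σ(x_t−x̄)(x_{t+1}−x̄) = (50.0000) + (40.0000) + (40.0000) + (5.0000) + (-9.0000) + (180.0000) = 306.0000
Denominator Σ(x_t−x̄)² = 696.0000
r_1 = 306.0000 / 696.0000 = 0.440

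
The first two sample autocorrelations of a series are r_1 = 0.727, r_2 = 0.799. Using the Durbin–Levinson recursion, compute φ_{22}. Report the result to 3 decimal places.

0.574

φ_{22} = (r_2 − r_1²) / (1 − r_1²)
r_1² = (0.727)² = 0.528529
Numerator = 0.799 − 0.5285 = 0.2705; denominator = 1 − 0.5285 = 0.4715
φ_{22} = 0.2705 / 0.4715 = 0.574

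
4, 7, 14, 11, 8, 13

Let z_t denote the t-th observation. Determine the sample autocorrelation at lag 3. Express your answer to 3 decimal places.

0.153

Mean z̄ = (4 + 7 + 14 + 11 + 8 + 13)/6 = 9.5000
Numerator Σ_{t=1}^{3}(z_t−z̄)(z_{t+3}−z̄) = 11.2500
Denominator Σ(z_t−z̄)² = 73.5000
r_3 = 11.2500 / 73.5000 = 0.153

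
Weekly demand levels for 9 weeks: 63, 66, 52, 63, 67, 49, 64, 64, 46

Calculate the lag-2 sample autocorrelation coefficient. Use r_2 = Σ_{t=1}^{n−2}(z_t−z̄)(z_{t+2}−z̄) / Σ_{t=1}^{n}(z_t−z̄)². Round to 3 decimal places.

-0.334

Mean z̄ = (63 + 66 + 52 + 63 + 67 + 49 + 64 + 64 + 46)/9 = 59.3333
Numerator Σ_{t=1}^{7}(z_t−z̄)(z_{t+2}−z̄) = -171.2222
Denominator Σ(z_t−z̄)² = 512.0000
r_2 = -171.2222 / 512.0000 = -0.334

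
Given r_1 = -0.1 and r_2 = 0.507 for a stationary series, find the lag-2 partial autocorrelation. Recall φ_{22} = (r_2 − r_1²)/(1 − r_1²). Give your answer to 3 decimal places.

0.502

φ_{22} = (r_2 − r_1²) / (1 − r_1²)
r_1² = (-0.1)² = 0.01
Numerator = 0.507 − 0.0100 = 0.4970; denominator = 1 − 0.0100 = 0.9900
φ_{22} = 0.4970 / 0.9900 = 0.502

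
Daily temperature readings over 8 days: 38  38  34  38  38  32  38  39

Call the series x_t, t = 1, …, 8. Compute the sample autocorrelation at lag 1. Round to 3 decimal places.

-0.292

Mean x̄ = (38 + 38 + 34 + 38 + 38 + 32 + 38 + 39)/8 = 36.8750
Deviations from mean: 1.1250, 1.1250, -2.8750, 1.1250, 1.1250, -4.8750, 1.1250, 2.1250
Σ(x_t−x̄)(x_{t+1}−x̄) = (1.2656) + (-3.2344) + (-3.2344) + (1.2656) + (-5.4844) + (-5.4844) + (2.3906) = -12.5156
Denominator Σ(x_t−x̄)² = 42.8750
r_1 = -12.5156 / 42.8750 = -0.292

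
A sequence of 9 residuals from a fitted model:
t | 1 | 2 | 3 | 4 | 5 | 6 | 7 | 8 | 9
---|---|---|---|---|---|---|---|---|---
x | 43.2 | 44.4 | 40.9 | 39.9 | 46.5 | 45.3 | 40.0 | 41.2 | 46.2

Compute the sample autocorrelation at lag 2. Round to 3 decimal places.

Mean x̄ = (43.2 + 44.4 + 40.9 + 39.9 + 46.5 + 45.3 + 40.0 + 41.2 + 46.2)/9 = 43.0667
Σ(x_t−x̄)(x_{t+2}−x̄) = (-0.2889) + (-4.2222) + (-7.4389) + (-7.0722) + (-10.5289) + (-4.1689) + (-9.6089) = -43.3289
Denominator Σ(x_t−x̄)² = 56.0000
r_2 = -43.3289 / 56.0000 = -0.774

-0.774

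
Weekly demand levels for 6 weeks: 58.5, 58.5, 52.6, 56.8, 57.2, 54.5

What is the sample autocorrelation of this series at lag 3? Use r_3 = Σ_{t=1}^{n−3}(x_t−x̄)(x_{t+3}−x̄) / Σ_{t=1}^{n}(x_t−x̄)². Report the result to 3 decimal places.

Mean x̄ = (58.5 + 58.5 + 52.6 + 56.8 + 57.2 + 54.5)/6 = 56.3500
Deviations from mean: 2.1500, 2.1500, -3.7500, 0.4500, 0.8500, -1.8500
Numerator Σ_{t=1}^{3}(x_t−x̄)(x_{t+3}−x̄) = 9.7325
Denominator Σ(x_t−x̄)² = 27.6550
r_3 = 9.7325 / 27.6550 = 0.352

0.352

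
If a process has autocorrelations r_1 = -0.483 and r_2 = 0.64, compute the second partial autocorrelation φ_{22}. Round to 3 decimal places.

0.530

φ_{22} = (r_2 − r_1²) / (1 − r_1²)
r_1² = (-0.483)² = 0.233289
Numerator = 0.64 − 0.2333 = 0.4067; denominator = 1 − 0.2333 = 0.7667
φ_{22} = 0.4067 / 0.7667 = 0.530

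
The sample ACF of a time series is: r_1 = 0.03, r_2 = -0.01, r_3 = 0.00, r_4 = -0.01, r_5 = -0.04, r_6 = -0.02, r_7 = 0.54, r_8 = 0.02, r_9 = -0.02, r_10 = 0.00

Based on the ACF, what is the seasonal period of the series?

7

The largest autocorrelation is r_7 = 0.54; the remaining lags stay at or below 0.03.
The dominant spike at lag 7 indicates a seasonal period of 7.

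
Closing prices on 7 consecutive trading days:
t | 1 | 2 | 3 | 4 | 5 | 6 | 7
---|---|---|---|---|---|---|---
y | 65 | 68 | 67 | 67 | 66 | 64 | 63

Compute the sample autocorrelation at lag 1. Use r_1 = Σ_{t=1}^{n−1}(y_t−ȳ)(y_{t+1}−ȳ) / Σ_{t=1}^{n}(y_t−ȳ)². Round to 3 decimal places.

0.386

Mean ȳ = (65 + 68 + 67 + 67 + 66 + 64 + 63)/7 = 65.7143
Deviations from mean: -0.7143, 2.2857, 1.2857, 1.2857, 0.2857, -1.7143, -2.7143
Numerator Σ_{t=1}^{6}(y_t−ȳ)(y_{t+1}−ȳ) = 7.4898
Denominator Σ(y_t−ȳ)² = 19.4286
r_1 = 7.4898 / 19.4286 = 0.386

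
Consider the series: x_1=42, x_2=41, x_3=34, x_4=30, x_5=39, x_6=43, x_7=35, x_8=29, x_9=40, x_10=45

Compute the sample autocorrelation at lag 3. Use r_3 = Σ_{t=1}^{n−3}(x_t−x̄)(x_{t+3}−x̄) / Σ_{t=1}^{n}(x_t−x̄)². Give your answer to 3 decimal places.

-0.169

Mean x̄ = (42 + 41 + 34 + 30 + 39 + 43 + 35 + 29 + 40 + 45)/10 = 37.8000
Numerator Σ_{t=1}^{7}(x_t−x̄)(x_{t+3}−x̄) = -46.1200
Denominator Σ(x_t−x̄)² = 273.6000
r_3 = -46.1200 / 273.6000 = -0.169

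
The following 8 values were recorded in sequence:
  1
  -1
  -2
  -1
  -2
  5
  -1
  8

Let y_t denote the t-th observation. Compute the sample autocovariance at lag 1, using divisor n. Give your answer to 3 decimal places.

Mean ȳ = (1 − 1 − 2 − 1 − 2 + 5 − 1 + 8)/8 = 0.8750
Σ_{t=1}^{7}(y_t−ȳ)(y_{t+1}−ȳ) = -17.0156
γ_1 = -17.0156 / 8 = -2.127

-2.127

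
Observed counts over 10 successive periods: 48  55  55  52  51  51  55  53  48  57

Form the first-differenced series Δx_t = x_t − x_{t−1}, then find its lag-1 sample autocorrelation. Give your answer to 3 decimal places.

First differences Δx: 7, 0, -3, -1, 0, 4, -2, -5, 9
Mean of differences = 1.0000
Numerator Σ(Δx_t−Δx̄)(Δx_{t+1}−Δx̄) = -34.0000
Denominator Σ(Δx_t−Δx̄)² = 176.0000
r_1(Δx) = -34.0000 / 176.0000 = -0.193

-0.193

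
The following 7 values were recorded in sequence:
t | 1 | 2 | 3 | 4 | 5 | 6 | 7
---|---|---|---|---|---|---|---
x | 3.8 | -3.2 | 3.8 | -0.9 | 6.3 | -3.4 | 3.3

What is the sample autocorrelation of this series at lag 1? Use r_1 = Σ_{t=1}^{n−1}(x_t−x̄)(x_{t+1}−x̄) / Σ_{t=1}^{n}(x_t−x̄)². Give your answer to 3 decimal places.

Mean x̄ = (3.8 − 3.2 + 3.8 − 0.9 + 6.3 − 3.4 + 3.3)/7 = 1.3857
Deviations from mean: 2.4143, -4.5857, 2.4143, -2.2857, 4.9143, -4.7857, 1.9143
Numerator Σ_{t=1}^{6}(x_t−x̄)(x_{t+1}−x̄) = -71.5731
Denominator Σ(x_t−x̄)² = 88.6286
r_1 = -71.5731 / 88.6286 = -0.808

-0.808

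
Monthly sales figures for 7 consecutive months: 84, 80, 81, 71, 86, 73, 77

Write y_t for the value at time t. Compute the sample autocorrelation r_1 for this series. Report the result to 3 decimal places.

-0.523

Mean ȳ = (84 + 80 + 81 + 71 + 86 + 73 + 77)/7 = 78.8571
Numerator Σ_{t=1}^{6}(y_t−ȳ)(y_{t+1}−ȳ) = -95.5918
Denominator Σ(y_t−ȳ)² = 182.8571
r_1 = -95.5918 / 182.8571 = -0.523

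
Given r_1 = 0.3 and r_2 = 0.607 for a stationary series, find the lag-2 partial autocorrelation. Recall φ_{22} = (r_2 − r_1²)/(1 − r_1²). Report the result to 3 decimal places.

0.568

φ_{22} = (r_2 − r_1²) / (1 − r_1²)
r_1² = (0.3)² = 0.09
Numerator = 0.607 − 0.0900 = 0.5170; denominator = 1 − 0.0900 = 0.9100
φ_{22} = 0.5170 / 0.9100 = 0.568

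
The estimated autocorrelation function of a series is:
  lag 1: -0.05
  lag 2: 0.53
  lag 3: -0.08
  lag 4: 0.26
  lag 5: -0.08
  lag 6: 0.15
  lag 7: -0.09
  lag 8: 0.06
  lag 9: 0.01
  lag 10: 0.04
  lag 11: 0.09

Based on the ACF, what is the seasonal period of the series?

The largest autocorrelation is r_2 = 0.53, with weaker echoes at lags 4 (0.26) and 6 (0.15); the remaining lags stay at or below 0.09.
The dominant spike at lag 2 indicates a seasonal period of 2.

2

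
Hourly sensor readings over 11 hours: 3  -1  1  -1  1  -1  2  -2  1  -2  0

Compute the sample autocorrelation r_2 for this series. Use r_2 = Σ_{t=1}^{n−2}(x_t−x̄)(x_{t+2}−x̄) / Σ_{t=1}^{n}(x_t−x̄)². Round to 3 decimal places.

Mean x̄ = (3 − 1 + 1 − 1 + 1 − 1 + 2 − 2 + 1 − 2 + 0)/11 = 0.0909
Numerator Σ_{t=1}^{9}(x_t−x̄)(x_{t+2}−x̄) = 15.8926
Denominator Σ(x_t−x̄)² = 26.9091
r_2 = 15.8926 / 26.9091 = 0.591

0.591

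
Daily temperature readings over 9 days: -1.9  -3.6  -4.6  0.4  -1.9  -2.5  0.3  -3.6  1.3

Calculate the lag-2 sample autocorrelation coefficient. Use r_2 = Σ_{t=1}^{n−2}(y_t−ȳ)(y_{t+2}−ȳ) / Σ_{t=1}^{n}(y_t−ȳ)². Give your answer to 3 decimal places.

Mean ȳ = (-1.9 − 3.6 − 4.6 + 0.4 − 1.9 − 2.5 + 0.3 − 3.6 + 1.3)/9 = -1.7889
Σ(y_t−ȳ)(y_{t+2}−ȳ) = (0.3123) + (-3.9643) + (0.3123) + (-1.5565) + (-0.2321) + (1.2879) + (6.4523) = 2.6120
Denominator Σ(y_t−ȳ)² = 33.6889
r_2 = 2.6120 / 33.6889 = 0.078

0.078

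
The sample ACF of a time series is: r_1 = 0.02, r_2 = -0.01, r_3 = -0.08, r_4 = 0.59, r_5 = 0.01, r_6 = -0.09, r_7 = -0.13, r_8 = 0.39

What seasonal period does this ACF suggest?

4

The largest autocorrelation is r_4 = 0.59, with a weaker echo at lag 8 (0.39); the remaining lags stay at or below 0.02.
The dominant spike at lag 4 indicates a seasonal period of 4.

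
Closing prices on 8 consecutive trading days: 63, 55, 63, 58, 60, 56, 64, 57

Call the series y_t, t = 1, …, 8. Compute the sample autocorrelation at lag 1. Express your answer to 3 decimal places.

Mean ȳ = (63 + 55 + 63 + 58 + 60 + 56 + 64 + 57)/8 = 59.5000
Deviations from mean: 3.5000, -4.5000, 3.5000, -1.5000, 0.5000, -3.5000, 4.5000, -2.5000
Numerator Σ_{t=1}^{7}(y_t−ȳ)(y_{t+1}−ȳ) = -66.2500
Denominator Σ(y_t−ȳ)² = 86.0000
r_1 = -66.2500 / 86.0000 = -0.770

-0.770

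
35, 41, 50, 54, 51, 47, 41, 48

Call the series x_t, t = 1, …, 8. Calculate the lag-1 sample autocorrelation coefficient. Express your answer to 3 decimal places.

0.349

Mean x̄ = (35 + 41 + 50 + 54 + 51 + 47 + 41 + 48)/8 = 45.8750
Deviations from mean: -10.8750, -4.8750, 4.1250, 8.1250, 5.1250, 1.1250, -4.8750, 2.1250
Σ(x_t−x̄)(x_{t+1}−x̄) = (53.0156) + (-20.1094) + (33.5156) + (41.6406) + (5.7656) + (-5.4844) + (-10.3594) = 97.9844
Denominator Σ(x_t−x̄)² = 280.8750
r_1 = 97.9844 / 280.8750 = 0.349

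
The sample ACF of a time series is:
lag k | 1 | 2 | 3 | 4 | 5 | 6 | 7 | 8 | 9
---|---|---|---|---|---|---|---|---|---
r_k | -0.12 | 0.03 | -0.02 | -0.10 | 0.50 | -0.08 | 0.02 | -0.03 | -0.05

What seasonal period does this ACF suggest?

The largest autocorrelation is r_5 = 0.50; the remaining lags stay at or below 0.03.
The dominant spike at lag 5 indicates a seasonal period of 5.

5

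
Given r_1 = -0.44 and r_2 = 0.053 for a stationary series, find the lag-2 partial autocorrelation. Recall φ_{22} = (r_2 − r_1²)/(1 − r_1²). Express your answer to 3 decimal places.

-0.174

φ_{22} = (r_2 − r_1²) / (1 − r_1²)
r_1² = (-0.44)² = 0.1936
Numerator = 0.053 − 0.1936 = -0.1406; denominator = 1 − 0.1936 = 0.8064
φ_{22} = -0.1406 / 0.8064 = -0.174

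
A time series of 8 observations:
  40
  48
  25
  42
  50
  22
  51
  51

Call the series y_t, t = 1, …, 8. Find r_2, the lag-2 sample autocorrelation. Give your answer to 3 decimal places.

Mean ȳ = (40 + 48 + 25 + 42 + 50 + 22 + 51 + 51)/8 = 41.1250
Deviations from mean: -1.1250, 6.8750, -16.1250, 0.8750, 8.8750, -19.1250, 9.8750, 9.8750
Numerator Σ_{t=1}^{6}(y_t−ȳ)(y_{t+2}−ȳ) = -236.9063
Denominator Σ(y_t−ȳ)² = 948.8750
r_2 = -236.9063 / 948.8750 = -0.250

-0.250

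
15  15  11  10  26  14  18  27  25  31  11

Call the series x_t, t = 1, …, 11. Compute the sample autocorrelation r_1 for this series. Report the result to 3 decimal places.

Mean x̄ = (15 + 15 + 11 + 10 + 26 + 14 + 18 + 27 + 25 + 31 + 11)/11 = 18.4545
Numerator Σ_{t=1}^{10}(x_t−x̄)(x_{t+1}−x̄) = 45.9752
Denominator Σ(x_t−x̄)² = 556.7273
r_1 = 45.9752 / 556.7273 = 0.083

0.083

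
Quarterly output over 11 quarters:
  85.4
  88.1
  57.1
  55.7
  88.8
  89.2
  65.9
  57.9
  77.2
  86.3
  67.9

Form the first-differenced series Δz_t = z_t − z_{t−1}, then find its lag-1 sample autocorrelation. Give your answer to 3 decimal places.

First differences Δz: 2.7, -31.0, -1.4, 33.1, 0.4, -23.3, -8.0, 19.3, 9.1, -18.4
Mean of differences = -1.7500
Numerator Σ(Δz_t−Δz̄)(Δz_{t+1}−Δz̄) = -48.7425
Denominator Σ(Δz_t−Δz̄)² = 3436.1450
r_1(Δz) = -48.7425 / 3436.1450 = -0.014

-0.014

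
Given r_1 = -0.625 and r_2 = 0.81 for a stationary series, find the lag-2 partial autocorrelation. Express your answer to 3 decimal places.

φ_{22} = (r_2 − r_1²) / (1 − r_1²)
r_1² = (-0.625)² = 0.390625
Numerator = 0.81 − 0.3906 = 0.4194; denominator = 1 − 0.3906 = 0.6094
φ_{22} = 0.4194 / 0.6094 = 0.688

0.688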